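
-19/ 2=-9.50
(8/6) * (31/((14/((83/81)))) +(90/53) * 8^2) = 13336418/90153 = 147.93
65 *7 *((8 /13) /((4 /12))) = 840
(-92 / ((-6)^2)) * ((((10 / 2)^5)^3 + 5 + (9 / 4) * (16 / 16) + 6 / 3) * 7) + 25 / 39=-28388129348849 / 52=-545925564400.94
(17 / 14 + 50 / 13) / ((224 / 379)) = 349059 / 40768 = 8.56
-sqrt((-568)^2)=-568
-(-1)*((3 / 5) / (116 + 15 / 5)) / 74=3 / 44030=0.00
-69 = -69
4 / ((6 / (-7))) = -14 / 3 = -4.67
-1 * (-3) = 3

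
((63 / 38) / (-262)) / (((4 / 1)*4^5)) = -63 / 40779776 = -0.00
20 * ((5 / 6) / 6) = 25 / 9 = 2.78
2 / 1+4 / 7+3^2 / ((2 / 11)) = 729 / 14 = 52.07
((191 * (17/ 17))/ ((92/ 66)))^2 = 39727809/ 2116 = 18774.96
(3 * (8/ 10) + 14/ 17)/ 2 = 137/ 85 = 1.61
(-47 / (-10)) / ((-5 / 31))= -1457 / 50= -29.14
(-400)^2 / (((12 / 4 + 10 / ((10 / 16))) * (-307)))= -160000 / 5833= -27.43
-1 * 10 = -10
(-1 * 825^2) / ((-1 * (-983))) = -692.40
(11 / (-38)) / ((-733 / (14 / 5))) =77 / 69635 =0.00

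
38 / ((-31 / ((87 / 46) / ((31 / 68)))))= -5.09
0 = 0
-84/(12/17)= -119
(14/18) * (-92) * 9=-644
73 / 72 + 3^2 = 721 / 72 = 10.01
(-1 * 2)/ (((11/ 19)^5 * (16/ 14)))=-17332693/ 644204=-26.91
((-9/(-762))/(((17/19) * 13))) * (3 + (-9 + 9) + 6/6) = 114/28067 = 0.00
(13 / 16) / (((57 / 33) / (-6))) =-429 / 152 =-2.82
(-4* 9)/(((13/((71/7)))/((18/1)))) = -46008/91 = -505.58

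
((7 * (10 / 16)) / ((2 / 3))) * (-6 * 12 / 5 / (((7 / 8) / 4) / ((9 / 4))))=-972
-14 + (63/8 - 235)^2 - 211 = 3287089/64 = 51360.77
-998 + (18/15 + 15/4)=-19861/20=-993.05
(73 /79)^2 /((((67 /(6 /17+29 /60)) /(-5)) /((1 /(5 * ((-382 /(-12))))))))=-4545637 /13577233090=-0.00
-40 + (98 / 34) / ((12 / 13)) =-7523 / 204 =-36.88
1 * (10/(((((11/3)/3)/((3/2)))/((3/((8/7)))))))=2835/88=32.22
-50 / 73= -0.68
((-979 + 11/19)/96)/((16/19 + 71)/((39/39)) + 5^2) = -1859/17664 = -0.11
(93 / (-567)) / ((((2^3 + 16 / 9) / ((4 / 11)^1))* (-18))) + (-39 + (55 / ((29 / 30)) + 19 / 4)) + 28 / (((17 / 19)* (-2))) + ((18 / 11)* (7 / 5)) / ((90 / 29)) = 4362079607 / 563720850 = 7.74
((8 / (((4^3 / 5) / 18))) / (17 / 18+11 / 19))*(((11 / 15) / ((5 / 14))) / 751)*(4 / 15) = 52668 / 9781775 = 0.01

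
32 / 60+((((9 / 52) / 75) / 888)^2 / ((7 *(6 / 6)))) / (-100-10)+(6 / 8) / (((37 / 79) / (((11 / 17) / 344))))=134104726635877807 / 250034238854400000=0.54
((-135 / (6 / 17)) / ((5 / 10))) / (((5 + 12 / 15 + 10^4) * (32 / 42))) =-11475 / 114352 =-0.10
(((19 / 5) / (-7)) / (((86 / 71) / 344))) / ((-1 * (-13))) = -5396 / 455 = -11.86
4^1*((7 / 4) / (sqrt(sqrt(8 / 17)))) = 7*34^(1 / 4) / 2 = 8.45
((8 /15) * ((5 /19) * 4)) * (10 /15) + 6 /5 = 1346 /855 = 1.57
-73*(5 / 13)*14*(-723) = 3694530 / 13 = 284194.62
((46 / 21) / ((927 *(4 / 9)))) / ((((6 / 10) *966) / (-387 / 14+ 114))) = 2015 / 2543688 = 0.00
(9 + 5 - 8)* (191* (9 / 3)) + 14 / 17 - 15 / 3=58375 / 17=3433.82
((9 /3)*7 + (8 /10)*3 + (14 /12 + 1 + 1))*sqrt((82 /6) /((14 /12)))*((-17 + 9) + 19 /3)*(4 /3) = -1594*sqrt(574) /189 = -202.06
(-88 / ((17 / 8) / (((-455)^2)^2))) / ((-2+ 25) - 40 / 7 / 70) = -1478476159160000 / 19091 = -77443620510.19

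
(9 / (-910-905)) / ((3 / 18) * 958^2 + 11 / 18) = -54 / 1665748315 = -0.00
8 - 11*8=-80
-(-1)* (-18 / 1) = -18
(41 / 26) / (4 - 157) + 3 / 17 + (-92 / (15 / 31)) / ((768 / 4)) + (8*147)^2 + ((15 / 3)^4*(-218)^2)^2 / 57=5199326061402354417 / 335920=15477869913676.93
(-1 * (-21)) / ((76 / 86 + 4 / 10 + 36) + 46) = 645 / 2558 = 0.25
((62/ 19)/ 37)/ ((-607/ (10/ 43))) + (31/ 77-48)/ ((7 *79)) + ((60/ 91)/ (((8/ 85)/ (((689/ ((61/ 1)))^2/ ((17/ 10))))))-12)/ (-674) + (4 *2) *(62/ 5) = 963606351559979757967/ 9797559261810969110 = 98.35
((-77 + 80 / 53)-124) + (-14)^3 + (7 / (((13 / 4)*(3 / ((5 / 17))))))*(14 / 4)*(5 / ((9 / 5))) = -2941.44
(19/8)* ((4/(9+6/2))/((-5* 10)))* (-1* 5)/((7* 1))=19/1680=0.01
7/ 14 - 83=-165/ 2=-82.50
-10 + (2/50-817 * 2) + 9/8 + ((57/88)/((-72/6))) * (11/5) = -1314363/800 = -1642.95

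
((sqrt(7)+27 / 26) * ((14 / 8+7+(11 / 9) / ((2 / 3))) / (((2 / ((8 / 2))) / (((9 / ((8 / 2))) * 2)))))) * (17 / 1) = 174879 / 104+6477 * sqrt(7) / 4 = 5965.66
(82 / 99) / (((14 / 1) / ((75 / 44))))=1025 / 10164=0.10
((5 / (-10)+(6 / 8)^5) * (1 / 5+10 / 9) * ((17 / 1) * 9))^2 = 72795817249 / 26214400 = 2776.94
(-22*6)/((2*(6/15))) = -165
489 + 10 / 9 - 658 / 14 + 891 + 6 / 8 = 48055 / 36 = 1334.86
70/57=1.23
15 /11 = 1.36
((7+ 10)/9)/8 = 17/72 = 0.24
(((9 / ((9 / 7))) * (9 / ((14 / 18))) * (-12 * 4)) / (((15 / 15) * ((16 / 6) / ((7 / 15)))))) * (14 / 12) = -3969 / 5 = -793.80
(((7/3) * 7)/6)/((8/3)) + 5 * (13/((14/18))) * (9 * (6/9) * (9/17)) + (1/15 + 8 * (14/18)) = 23371097/85680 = 272.77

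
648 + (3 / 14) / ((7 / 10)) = 31767 / 49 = 648.31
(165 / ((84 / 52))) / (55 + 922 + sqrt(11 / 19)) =0.10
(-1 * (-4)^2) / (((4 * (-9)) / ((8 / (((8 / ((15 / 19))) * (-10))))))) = -2 / 57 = -0.04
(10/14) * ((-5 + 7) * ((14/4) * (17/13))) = 85/13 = 6.54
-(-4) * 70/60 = 14/3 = 4.67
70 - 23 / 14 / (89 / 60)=42920 / 623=68.89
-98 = -98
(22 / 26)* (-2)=-22 / 13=-1.69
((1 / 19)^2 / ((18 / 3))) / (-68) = -1 / 147288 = -0.00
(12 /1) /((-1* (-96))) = 0.12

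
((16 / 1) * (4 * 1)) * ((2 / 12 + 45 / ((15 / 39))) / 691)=22496 / 2073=10.85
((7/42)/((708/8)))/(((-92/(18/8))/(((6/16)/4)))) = -3/694784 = -0.00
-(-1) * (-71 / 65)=-71 / 65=-1.09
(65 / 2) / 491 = 65 / 982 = 0.07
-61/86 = -0.71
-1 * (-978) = 978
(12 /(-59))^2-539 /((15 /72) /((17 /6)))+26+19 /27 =-3432243079 /469935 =-7303.65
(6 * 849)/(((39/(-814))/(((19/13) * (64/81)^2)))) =-35855384576/369603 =-97010.53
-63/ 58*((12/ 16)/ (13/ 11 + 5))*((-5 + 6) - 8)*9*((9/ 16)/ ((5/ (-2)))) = -1178793/ 631040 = -1.87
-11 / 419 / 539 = -1 / 20531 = -0.00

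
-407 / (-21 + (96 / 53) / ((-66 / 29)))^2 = -0.86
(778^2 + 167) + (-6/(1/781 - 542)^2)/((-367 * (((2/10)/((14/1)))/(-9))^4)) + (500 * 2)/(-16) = 80774260788893994559/131520862665134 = 614155.50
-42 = -42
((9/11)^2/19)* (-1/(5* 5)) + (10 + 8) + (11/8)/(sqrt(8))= 18.48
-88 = -88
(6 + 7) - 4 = 9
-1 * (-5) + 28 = 33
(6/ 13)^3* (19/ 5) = 4104/ 10985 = 0.37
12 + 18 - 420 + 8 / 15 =-5842 / 15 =-389.47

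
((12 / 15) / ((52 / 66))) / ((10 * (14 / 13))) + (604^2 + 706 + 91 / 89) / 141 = 11386456267 / 4392150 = 2592.46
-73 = -73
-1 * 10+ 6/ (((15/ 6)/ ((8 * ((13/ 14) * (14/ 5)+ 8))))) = 4838/ 25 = 193.52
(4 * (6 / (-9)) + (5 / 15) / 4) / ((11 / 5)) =-155 / 132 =-1.17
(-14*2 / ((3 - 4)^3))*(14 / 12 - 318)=-26614 / 3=-8871.33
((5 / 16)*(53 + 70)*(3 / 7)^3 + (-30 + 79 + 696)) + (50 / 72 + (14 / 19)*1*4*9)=727528483 / 938448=775.25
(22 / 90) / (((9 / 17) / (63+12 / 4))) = 4114 / 135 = 30.47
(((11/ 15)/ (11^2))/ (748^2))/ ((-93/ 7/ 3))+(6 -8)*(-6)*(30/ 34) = 30302078393/ 2861862960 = 10.59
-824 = -824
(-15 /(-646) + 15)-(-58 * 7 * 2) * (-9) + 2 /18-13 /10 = -7294.17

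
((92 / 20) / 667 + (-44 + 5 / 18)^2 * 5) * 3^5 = 1347128547 / 580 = 2322635.43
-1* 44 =-44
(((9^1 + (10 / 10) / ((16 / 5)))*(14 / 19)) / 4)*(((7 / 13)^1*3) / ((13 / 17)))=3.62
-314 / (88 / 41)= -6437 / 44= -146.30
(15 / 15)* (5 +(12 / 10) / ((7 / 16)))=271 / 35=7.74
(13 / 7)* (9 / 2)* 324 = 18954 / 7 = 2707.71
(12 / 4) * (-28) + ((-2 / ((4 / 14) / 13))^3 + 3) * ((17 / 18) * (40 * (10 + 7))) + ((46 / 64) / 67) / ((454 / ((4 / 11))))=-11659064087151857 / 24091056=-483958199.56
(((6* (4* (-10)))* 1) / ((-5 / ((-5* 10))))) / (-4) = 600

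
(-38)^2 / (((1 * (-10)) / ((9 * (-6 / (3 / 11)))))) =142956 / 5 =28591.20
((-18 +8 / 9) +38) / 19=1.10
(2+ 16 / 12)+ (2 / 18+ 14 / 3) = 73 / 9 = 8.11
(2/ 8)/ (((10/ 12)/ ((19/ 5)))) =57/ 50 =1.14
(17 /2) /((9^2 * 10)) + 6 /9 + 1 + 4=5.68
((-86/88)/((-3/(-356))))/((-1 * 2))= 3827/66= 57.98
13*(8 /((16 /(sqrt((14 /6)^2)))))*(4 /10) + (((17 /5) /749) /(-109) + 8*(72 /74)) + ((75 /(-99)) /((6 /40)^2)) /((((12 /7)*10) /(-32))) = 206437957312 /2691458847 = 76.70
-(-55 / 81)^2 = -3025 / 6561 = -0.46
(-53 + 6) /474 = -47 /474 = -0.10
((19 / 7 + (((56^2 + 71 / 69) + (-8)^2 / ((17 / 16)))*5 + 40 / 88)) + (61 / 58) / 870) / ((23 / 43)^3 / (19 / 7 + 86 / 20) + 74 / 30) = 948279230045569518779 / 147583015271011012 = 6425.40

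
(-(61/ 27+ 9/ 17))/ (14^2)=-320/ 22491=-0.01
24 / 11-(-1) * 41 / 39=1387 / 429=3.23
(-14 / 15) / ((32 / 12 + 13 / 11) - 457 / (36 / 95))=1848 / 2380205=0.00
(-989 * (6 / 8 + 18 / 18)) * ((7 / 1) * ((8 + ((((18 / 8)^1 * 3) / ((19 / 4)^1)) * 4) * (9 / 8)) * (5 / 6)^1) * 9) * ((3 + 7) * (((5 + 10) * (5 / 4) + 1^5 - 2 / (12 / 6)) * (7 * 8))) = -1043759075625 / 76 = -13733672047.70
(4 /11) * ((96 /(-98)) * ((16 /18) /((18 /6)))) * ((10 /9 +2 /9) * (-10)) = 20480 /14553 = 1.41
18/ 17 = 1.06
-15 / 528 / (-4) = 5 / 704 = 0.01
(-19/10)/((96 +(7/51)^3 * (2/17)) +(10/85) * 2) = -42846273/2170177220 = -0.02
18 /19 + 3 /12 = 91 /76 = 1.20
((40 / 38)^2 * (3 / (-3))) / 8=-50 / 361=-0.14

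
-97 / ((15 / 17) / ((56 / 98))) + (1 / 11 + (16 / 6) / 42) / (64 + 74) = -30037649 / 478170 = -62.82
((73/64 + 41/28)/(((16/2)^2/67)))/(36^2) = 0.00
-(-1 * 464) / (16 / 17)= 493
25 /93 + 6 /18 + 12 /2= 614 /93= 6.60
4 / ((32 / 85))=85 / 8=10.62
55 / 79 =0.70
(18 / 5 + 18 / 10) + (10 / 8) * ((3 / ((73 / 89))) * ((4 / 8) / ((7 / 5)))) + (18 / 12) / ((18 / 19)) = 528343 / 61320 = 8.62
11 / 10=1.10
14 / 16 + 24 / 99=295 / 264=1.12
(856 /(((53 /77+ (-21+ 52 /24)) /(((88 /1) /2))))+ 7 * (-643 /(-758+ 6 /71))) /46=-933691163923 /20750875816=-45.00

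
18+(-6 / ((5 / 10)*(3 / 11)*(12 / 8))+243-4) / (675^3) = 16607531879 / 922640625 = 18.00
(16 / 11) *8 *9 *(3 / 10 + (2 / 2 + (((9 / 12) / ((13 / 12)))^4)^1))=251656128 / 1570855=160.20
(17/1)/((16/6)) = 51/8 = 6.38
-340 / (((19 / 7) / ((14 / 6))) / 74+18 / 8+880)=-0.39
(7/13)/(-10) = -7/130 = -0.05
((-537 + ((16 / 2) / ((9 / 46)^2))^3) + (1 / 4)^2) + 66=77609435764097 / 8503056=9127240.34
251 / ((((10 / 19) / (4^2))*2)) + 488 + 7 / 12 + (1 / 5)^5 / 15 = 806959379 / 187500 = 4303.78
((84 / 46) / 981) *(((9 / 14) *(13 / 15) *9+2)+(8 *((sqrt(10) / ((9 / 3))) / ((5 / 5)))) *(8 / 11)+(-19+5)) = -163 / 12535+896 *sqrt(10) / 248193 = -0.00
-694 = -694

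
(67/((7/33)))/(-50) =-2211/350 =-6.32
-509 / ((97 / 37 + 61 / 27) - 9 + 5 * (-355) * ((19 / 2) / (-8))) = -0.24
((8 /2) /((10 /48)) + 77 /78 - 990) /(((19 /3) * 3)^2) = -2.69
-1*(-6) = 6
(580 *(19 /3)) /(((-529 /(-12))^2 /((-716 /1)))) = -1353.39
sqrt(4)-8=-6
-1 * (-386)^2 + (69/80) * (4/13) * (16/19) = -184009784/1235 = -148995.78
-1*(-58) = 58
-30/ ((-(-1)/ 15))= -450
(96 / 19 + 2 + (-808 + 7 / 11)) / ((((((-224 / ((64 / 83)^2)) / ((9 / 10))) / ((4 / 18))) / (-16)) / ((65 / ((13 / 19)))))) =-48936960 / 75779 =-645.79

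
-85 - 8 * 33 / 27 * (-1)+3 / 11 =-7420 / 99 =-74.95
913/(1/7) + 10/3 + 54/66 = 211040/33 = 6395.15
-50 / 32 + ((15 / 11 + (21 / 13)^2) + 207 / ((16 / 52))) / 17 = 19338377 / 505648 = 38.24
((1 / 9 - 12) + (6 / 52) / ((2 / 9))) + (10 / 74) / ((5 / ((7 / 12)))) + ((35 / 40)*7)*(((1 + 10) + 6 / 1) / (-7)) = -908359 / 34632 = -26.23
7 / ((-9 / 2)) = -14 / 9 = -1.56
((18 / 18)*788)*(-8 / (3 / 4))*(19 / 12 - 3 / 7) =-611488 / 63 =-9706.16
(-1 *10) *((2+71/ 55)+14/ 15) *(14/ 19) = -19516/ 627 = -31.13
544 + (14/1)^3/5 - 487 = 3029/5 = 605.80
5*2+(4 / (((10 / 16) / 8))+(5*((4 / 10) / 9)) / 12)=16529 / 270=61.22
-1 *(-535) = 535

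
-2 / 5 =-0.40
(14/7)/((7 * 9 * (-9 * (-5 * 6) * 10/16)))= 8/42525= 0.00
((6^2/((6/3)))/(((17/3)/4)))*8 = 1728/17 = 101.65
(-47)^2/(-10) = -2209/10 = -220.90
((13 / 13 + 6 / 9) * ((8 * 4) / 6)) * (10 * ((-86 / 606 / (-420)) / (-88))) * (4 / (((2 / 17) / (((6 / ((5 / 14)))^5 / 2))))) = -5391762432 / 694375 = -7764.91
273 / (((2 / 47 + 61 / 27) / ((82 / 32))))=14203917 / 46736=303.92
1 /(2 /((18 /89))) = 9 /89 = 0.10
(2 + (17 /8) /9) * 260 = 10465 /18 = 581.39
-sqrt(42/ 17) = -sqrt(714)/ 17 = -1.57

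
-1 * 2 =-2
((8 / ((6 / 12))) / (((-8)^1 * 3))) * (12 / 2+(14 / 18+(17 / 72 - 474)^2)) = -1163595457 / 7776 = -149639.33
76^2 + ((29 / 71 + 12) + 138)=420775 / 71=5926.41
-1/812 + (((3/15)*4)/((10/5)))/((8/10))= 405/812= 0.50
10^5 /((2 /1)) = 50000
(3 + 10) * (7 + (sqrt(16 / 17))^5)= 13312 * sqrt(17) / 4913 + 91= 102.17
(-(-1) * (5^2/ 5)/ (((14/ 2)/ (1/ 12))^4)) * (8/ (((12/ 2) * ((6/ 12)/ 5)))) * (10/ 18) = 125/ 168031584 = 0.00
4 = 4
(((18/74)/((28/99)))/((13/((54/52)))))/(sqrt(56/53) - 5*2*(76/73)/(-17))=-16702066755/270561857384 + 4116636513*sqrt(742)/1082247429536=0.04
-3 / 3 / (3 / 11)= -3.67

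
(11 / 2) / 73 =11 / 146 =0.08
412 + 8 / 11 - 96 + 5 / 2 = 319.23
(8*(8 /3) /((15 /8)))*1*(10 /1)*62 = 63488 /9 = 7054.22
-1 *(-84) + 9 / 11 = 933 / 11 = 84.82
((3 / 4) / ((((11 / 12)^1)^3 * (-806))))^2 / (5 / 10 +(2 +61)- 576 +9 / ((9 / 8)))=-839808 / 290306907503041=-0.00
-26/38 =-13/19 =-0.68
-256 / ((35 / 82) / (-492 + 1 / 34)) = 175566592 / 595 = 295069.90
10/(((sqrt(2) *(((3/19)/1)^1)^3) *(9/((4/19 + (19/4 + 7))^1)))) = 182305 *sqrt(2)/108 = 2387.21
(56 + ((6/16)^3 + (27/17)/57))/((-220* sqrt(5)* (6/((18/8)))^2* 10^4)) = -16693893* sqrt(5)/23284940800000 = -0.00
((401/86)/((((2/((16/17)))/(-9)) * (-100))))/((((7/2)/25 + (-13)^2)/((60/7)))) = 144360/14424823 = 0.01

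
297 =297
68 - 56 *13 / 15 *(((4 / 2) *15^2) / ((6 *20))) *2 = -296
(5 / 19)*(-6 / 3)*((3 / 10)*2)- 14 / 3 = -284 / 57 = -4.98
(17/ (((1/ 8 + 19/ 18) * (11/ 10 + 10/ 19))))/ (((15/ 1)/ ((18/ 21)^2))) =10944/ 25235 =0.43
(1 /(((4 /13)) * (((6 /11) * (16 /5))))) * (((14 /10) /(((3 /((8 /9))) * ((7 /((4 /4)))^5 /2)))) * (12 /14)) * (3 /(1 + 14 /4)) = 143 /2722734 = 0.00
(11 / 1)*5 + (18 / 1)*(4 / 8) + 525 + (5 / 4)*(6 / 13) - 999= -409.42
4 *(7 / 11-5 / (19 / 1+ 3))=18 / 11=1.64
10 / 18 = 5 / 9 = 0.56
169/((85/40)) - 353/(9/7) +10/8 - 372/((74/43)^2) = -267588763/837828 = -319.38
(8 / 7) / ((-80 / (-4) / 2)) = 4 / 35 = 0.11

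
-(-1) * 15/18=0.83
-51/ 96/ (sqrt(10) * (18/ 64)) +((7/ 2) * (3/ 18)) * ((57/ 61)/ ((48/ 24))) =133/ 488- 17 * sqrt(10)/ 90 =-0.32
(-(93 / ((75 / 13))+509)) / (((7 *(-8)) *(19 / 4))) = 6564 / 3325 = 1.97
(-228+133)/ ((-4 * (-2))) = -95/ 8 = -11.88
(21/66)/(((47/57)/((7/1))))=2793/1034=2.70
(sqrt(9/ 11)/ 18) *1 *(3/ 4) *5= 0.19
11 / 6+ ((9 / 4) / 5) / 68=7507 / 4080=1.84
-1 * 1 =-1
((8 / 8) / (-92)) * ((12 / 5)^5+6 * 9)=-208791 / 143750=-1.45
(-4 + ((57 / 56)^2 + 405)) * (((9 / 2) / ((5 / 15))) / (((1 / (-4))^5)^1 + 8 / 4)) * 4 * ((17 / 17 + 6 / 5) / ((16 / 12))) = 1797375096 / 100303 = 17919.46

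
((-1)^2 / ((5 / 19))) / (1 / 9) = 171 / 5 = 34.20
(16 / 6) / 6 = 4 / 9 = 0.44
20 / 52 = 5 / 13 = 0.38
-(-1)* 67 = 67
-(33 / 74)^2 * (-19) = 20691 / 5476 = 3.78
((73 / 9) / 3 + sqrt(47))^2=146 * sqrt(47) / 27 + 39592 / 729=91.38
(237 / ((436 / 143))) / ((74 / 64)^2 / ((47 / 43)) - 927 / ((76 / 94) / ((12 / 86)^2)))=-14325596643072 / 3888677721491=-3.68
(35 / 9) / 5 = 7 / 9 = 0.78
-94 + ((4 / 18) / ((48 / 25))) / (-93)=-94.00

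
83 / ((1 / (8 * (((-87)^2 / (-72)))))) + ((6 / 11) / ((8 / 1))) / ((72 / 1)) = -73711967 / 1056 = -69803.00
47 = 47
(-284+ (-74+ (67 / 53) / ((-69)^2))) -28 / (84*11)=-993770728 / 2775663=-358.03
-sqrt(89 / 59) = -1.23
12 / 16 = 3 / 4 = 0.75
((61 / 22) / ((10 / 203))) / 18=12383 / 3960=3.13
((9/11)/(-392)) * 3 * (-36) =243/1078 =0.23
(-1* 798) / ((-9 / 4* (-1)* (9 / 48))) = -17024 / 9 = -1891.56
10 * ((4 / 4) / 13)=10 / 13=0.77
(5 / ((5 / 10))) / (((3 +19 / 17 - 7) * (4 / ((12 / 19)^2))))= -6120 / 17689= -0.35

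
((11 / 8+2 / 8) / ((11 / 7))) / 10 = 91 / 880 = 0.10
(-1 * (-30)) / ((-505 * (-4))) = 3 / 202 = 0.01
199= 199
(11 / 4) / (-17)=-11 / 68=-0.16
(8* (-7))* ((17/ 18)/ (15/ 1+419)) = -34/ 279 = -0.12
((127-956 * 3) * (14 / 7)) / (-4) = 2741 / 2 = 1370.50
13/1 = 13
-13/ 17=-0.76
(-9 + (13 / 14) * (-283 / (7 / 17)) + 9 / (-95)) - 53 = -6519687 / 9310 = -700.29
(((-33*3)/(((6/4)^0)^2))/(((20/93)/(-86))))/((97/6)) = 1187703/485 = 2448.87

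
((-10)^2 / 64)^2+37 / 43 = 36347 / 11008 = 3.30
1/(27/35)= 35/27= 1.30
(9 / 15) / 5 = 3 / 25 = 0.12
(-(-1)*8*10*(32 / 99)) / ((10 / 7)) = 1792 / 99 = 18.10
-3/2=-1.50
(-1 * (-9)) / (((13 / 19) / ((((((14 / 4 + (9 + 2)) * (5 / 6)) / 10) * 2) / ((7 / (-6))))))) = -4959 / 182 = -27.25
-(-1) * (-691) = -691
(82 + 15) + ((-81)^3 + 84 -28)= -531288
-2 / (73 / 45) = -90 / 73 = -1.23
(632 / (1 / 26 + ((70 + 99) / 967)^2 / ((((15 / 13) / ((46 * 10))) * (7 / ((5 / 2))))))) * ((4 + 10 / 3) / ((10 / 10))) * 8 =18930151175936 / 2239969009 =8451.08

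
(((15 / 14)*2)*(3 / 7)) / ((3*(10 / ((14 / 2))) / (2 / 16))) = 3 / 112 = 0.03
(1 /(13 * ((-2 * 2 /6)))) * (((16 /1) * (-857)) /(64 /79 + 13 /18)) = 29247696 /28327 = 1032.50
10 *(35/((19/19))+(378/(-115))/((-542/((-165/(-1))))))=360.01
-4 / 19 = -0.21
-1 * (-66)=66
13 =13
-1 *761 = -761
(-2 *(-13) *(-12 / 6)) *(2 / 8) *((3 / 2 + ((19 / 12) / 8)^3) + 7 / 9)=-26287183 / 884736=-29.71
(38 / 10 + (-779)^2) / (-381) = -1011408 / 635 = -1592.77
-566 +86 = -480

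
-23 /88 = -0.26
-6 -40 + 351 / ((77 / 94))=29452 / 77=382.49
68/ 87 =0.78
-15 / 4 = -3.75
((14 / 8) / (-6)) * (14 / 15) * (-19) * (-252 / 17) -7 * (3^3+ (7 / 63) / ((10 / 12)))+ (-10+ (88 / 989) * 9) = -69556166 / 252195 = -275.80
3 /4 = 0.75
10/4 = 5/2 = 2.50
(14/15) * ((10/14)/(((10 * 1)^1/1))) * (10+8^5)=10926/5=2185.20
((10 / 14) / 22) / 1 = 5 / 154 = 0.03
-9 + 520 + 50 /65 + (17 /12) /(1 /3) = 26833 /52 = 516.02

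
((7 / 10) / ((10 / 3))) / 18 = 7 / 600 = 0.01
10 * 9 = 90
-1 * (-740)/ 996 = 185/ 249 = 0.74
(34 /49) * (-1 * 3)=-2.08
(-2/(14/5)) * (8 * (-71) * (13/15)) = 351.62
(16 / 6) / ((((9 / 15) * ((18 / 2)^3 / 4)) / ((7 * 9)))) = 1120 / 729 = 1.54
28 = 28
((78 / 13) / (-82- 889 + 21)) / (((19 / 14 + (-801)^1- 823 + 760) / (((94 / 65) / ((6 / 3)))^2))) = 92778 / 24237029375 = 0.00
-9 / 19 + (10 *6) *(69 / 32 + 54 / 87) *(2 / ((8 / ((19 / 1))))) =13946103 / 17632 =790.95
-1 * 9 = -9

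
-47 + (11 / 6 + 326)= 1685 / 6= 280.83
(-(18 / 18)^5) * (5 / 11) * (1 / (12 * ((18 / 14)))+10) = -5435 / 1188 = -4.57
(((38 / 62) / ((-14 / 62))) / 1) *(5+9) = -38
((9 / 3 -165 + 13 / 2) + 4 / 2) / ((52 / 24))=-921 / 13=-70.85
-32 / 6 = -16 / 3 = -5.33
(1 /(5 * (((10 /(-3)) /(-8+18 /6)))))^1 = 3 /10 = 0.30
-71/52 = -1.37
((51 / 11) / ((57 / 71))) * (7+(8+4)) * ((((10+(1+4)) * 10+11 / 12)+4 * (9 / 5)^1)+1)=11523229 / 660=17459.44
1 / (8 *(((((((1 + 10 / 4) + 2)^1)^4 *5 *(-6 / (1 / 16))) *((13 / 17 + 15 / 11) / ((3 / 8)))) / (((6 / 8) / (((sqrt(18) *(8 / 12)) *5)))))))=-51 *sqrt(2) / 27122585600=-0.00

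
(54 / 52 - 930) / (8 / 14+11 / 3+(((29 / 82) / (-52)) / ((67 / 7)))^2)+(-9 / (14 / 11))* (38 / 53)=-604374360675440517 / 2694932956444855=-224.26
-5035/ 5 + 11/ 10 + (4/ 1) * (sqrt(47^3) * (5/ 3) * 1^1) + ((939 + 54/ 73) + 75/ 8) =-165813/ 2920 + 940 * sqrt(47)/ 3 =2091.32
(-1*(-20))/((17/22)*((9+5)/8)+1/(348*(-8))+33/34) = 8.61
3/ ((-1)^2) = 3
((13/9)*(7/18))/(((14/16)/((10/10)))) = 52/81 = 0.64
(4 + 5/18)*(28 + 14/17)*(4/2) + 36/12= 38189/153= 249.60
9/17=0.53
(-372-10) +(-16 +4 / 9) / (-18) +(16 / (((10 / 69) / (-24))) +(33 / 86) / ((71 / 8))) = -3747345284 / 1236465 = -3030.69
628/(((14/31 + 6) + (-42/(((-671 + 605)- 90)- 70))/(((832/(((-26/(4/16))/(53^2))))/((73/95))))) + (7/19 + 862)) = 4696400358560/6497335492277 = 0.72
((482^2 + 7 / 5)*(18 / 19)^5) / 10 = 1097486603568 / 61902475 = 17729.28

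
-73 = -73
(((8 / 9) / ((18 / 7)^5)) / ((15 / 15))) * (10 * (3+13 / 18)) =5630345 / 19131876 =0.29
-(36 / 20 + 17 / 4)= -121 / 20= -6.05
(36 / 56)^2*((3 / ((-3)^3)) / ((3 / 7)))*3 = -9 / 28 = -0.32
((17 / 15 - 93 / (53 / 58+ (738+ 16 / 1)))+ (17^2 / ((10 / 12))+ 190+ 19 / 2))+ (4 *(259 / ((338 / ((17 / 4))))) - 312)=612536296 / 2466555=248.34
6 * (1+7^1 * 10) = 426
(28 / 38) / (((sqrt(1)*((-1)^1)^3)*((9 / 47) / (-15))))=3290 / 57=57.72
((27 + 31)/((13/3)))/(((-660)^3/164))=-1189/155727000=-0.00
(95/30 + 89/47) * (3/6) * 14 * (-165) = -549395/94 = -5844.63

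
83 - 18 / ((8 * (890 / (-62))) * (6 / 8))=37028 / 445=83.21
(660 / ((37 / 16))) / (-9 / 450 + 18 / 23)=12144000 / 32449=374.25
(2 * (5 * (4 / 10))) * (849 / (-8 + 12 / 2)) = -1698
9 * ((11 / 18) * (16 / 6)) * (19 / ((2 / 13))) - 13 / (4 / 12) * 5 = 4849 / 3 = 1616.33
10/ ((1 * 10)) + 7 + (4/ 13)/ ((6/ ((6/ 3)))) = 8.10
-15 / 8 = -1.88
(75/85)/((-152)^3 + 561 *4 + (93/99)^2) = -3267/12994508399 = -0.00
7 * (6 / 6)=7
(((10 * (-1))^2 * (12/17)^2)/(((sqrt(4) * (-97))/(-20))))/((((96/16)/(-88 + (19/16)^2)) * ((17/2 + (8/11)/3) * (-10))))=54863325/64700164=0.85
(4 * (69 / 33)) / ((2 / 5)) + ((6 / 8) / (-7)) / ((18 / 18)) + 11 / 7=6891 / 308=22.37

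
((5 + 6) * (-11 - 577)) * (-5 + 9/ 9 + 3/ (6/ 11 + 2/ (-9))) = -273273/ 8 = -34159.12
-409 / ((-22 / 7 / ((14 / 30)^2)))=140287 / 4950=28.34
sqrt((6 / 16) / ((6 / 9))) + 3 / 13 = 51 / 52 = 0.98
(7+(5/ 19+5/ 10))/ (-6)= -295/ 228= -1.29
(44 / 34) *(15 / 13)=330 / 221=1.49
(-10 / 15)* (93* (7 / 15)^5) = -1.37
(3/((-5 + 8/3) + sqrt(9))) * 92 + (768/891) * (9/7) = 95890/231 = 415.11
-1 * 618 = -618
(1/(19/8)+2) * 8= 368/19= 19.37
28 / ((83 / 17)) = 476 / 83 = 5.73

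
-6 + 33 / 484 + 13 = 311 / 44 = 7.07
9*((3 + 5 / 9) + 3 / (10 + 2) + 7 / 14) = 155 / 4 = 38.75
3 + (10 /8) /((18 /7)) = 251 /72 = 3.49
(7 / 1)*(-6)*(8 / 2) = -168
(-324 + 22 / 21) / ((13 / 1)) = -6782 / 273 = -24.84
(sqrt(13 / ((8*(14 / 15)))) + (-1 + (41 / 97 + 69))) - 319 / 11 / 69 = sqrt(1365) / 28 + 455140 / 6693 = 69.32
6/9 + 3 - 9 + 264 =776/3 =258.67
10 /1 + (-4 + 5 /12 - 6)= 5 /12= 0.42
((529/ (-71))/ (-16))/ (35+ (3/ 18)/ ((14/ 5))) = 11109/ 836380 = 0.01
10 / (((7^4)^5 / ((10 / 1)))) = 100 / 79792266297612001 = 0.00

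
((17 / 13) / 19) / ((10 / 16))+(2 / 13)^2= 2148 / 16055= 0.13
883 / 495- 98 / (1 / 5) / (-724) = 440921 / 179190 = 2.46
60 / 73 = 0.82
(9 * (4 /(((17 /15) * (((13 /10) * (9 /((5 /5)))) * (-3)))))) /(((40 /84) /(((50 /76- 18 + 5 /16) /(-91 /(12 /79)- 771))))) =-1630755 /69035759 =-0.02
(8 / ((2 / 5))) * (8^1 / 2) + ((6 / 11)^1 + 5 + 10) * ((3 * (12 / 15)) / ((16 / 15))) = 5059 / 44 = 114.98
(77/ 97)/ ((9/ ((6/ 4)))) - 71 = -41245/ 582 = -70.87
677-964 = -287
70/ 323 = 0.22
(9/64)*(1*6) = 27/32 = 0.84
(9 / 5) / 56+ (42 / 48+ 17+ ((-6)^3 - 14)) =-212.09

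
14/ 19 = 0.74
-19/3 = -6.33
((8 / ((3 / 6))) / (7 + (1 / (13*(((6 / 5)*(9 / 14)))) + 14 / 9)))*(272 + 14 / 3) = 776880 / 1519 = 511.44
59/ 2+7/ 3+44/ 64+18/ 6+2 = 1801/ 48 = 37.52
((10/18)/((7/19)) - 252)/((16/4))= -62.62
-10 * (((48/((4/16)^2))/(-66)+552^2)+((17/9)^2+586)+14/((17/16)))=-46243050010/15147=-3052951.08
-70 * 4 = -280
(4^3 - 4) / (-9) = -20 / 3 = -6.67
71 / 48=1.48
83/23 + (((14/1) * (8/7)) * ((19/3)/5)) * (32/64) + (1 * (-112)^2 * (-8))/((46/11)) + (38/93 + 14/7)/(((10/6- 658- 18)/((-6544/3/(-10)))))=-74131852933/3090855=-23984.25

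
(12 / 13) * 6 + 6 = 150 / 13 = 11.54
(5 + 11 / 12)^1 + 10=191 / 12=15.92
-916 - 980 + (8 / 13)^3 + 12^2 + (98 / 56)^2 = -61470459 / 35152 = -1748.70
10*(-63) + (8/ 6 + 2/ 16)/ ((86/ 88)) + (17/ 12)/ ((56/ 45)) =-18128465/ 28896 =-627.37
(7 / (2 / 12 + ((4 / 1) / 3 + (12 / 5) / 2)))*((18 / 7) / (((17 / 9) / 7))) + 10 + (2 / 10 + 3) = 3222 / 85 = 37.91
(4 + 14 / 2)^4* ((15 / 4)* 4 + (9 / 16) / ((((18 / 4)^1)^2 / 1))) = 7920781 / 36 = 220021.69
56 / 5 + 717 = 3641 / 5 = 728.20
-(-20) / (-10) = -2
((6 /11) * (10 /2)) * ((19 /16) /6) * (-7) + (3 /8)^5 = -1359247 /360448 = -3.77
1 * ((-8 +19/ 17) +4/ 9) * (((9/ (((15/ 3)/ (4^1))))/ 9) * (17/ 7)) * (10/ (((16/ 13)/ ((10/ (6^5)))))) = -64025/ 489888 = -0.13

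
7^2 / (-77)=-7 / 11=-0.64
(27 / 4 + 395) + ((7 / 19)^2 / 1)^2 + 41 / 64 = 3356310377 / 8340544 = 402.41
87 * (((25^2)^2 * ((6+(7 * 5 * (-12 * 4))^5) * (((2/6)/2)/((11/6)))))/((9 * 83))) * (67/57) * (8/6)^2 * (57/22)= -27086193469439987856250000/90387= -299669127965747152314.49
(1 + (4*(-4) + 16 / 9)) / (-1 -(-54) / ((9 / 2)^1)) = -119 / 99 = -1.20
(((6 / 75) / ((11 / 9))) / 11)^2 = 324 / 9150625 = 0.00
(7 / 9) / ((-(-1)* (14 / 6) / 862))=862 / 3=287.33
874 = 874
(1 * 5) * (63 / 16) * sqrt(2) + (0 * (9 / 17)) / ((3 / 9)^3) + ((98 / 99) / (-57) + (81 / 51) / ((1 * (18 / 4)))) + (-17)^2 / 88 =2777905 / 767448 + 315 * sqrt(2) / 16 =31.46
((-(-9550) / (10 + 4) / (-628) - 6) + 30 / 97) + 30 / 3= 1374353 / 426412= 3.22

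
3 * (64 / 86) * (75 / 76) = 1800 / 817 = 2.20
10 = 10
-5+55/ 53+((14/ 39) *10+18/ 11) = 28736/ 22737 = 1.26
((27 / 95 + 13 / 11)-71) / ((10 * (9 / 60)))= -46.36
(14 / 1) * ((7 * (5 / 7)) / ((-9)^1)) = -70 / 9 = -7.78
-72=-72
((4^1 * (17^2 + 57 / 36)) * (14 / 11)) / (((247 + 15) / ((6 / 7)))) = 634 / 131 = 4.84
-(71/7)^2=-5041/49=-102.88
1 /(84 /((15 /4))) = 0.04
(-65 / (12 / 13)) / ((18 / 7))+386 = 77461 / 216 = 358.62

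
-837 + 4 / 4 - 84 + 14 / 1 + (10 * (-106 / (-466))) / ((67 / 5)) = -905.83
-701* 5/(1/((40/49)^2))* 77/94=-30844000/16121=-1913.28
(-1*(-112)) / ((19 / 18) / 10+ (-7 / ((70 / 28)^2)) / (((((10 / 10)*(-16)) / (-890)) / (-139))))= 4032 / 311753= 0.01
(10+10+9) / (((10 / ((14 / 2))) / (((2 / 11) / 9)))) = 203 / 495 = 0.41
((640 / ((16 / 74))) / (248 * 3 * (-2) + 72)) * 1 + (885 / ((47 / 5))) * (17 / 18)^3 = 416285105 / 5390712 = 77.22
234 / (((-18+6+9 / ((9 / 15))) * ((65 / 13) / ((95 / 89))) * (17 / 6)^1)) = 8892 / 1513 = 5.88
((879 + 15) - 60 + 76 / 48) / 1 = 10027 / 12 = 835.58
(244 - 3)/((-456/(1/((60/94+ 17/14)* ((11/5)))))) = -396445/3057252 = -0.13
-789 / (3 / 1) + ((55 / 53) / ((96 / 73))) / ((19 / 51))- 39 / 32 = -4222965 / 16112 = -262.10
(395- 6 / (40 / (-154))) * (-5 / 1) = -4181 / 2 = -2090.50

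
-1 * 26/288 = -13/144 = -0.09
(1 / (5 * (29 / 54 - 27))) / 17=-54 / 121465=-0.00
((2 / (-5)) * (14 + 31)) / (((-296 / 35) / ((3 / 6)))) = 315 / 296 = 1.06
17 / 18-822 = -14779 / 18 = -821.06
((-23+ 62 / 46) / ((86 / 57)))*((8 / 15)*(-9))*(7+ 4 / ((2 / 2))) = 3746952 / 4945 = 757.73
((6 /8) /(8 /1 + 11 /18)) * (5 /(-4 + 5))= 27 /62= 0.44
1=1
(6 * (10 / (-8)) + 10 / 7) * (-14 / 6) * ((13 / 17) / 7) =65 / 42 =1.55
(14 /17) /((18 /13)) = 91 /153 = 0.59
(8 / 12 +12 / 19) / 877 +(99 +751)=42490724 / 49989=850.00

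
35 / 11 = 3.18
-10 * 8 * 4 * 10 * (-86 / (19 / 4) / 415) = 220160 / 1577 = 139.61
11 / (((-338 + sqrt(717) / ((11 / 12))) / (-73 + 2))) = 25773 * sqrt(717) / 3430069 + 15970669 / 6860138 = 2.53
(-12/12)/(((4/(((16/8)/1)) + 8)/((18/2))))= -9/10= -0.90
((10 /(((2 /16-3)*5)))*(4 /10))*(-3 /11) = 96 /1265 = 0.08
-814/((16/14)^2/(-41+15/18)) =4806263/192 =25032.62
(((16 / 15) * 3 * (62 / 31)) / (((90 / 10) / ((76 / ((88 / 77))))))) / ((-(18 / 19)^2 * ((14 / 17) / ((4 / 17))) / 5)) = -54872 / 729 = -75.27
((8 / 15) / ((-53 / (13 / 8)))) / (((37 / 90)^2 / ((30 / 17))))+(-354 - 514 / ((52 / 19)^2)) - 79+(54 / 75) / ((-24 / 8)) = -502.03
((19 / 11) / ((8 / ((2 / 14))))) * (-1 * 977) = -18563 / 616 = -30.13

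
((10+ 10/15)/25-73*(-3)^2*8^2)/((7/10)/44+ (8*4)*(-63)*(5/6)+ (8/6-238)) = 277513984/12649895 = 21.94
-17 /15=-1.13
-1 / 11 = -0.09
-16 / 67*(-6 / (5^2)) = 96 / 1675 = 0.06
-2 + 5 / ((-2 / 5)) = -29 / 2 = -14.50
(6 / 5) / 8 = 3 / 20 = 0.15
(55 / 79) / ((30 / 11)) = 0.26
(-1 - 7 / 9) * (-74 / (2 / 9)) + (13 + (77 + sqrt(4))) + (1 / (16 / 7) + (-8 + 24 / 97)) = 1050215 / 1552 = 676.68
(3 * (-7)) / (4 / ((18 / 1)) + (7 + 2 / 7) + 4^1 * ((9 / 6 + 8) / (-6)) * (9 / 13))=-17199 / 2558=-6.72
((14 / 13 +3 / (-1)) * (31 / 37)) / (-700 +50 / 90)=1395 / 605579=0.00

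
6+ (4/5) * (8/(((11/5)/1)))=98/11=8.91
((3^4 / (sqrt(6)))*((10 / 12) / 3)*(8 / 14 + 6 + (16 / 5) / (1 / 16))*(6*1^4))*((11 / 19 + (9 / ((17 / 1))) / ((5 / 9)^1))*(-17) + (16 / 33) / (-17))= -4214153322*sqrt(6) / 124355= -83008.53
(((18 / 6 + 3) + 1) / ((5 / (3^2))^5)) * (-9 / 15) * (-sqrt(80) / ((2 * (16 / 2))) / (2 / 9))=11160261 * sqrt(5) / 125000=199.64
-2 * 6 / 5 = -12 / 5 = -2.40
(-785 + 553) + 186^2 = 34364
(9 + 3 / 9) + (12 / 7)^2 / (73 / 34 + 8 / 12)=437828 / 42189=10.38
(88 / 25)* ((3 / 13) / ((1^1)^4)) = 264 / 325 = 0.81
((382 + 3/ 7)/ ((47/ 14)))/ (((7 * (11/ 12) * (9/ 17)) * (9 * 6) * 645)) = 182036/ 189074655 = 0.00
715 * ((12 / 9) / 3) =2860 / 9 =317.78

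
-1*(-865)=865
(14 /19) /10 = 7 /95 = 0.07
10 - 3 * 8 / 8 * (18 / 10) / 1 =23 / 5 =4.60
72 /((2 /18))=648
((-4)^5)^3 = -1073741824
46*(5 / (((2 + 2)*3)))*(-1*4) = -230 / 3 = -76.67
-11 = -11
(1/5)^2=1/25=0.04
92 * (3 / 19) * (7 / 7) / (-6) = -46 / 19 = -2.42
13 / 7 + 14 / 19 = 345 / 133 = 2.59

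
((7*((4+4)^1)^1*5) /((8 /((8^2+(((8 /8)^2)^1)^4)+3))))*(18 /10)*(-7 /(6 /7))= -34986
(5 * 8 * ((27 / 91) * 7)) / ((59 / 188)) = 203040 / 767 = 264.72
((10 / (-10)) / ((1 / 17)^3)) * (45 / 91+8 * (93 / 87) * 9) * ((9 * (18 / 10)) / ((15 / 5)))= -27116119467 / 13195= -2055029.90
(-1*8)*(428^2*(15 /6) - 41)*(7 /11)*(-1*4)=9324896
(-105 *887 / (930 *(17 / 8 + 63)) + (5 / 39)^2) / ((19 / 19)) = -37371781 / 24565671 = -1.52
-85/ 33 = -2.58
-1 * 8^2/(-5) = 64/5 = 12.80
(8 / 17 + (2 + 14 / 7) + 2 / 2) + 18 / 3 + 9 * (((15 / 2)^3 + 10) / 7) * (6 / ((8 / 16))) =1588575 / 238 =6674.68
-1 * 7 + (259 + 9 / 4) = 254.25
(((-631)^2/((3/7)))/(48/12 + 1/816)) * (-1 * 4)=-3032394176/3265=-928757.79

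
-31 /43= -0.72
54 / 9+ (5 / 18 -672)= -11983 / 18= -665.72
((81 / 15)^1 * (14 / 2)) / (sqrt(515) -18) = 3402 / 955+189 * sqrt(515) / 955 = 8.05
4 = 4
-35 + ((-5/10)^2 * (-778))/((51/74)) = -16178/51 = -317.22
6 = 6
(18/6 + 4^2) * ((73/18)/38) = 73/36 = 2.03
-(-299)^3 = 26730899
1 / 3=0.33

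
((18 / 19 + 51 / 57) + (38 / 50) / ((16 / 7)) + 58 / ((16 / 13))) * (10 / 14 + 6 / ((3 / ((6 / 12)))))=1124031 / 13300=84.51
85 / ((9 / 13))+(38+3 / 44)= 63695 / 396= 160.85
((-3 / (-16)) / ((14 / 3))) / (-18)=-1 / 448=-0.00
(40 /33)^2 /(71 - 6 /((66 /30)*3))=1600 /76329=0.02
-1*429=-429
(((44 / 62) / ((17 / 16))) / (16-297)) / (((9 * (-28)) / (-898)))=-0.01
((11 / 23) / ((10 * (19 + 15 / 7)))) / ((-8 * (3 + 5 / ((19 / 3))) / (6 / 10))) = -1463 / 32678400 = -0.00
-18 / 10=-9 / 5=-1.80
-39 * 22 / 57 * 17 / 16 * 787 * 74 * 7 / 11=-45047093 / 76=-592724.91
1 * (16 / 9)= 1.78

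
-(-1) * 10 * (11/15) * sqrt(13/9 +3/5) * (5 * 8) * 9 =352 * sqrt(115) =3774.78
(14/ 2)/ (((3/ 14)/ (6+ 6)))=392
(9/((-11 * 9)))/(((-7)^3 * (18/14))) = 1/4851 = 0.00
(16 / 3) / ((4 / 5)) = 20 / 3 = 6.67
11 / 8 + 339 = 2723 / 8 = 340.38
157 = 157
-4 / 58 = -2 / 29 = -0.07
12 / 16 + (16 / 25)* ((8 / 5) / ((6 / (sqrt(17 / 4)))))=32* sqrt(17) / 375 + 3 / 4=1.10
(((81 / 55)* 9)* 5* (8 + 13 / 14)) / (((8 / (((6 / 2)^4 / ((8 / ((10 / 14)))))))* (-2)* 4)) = -36905625 / 551936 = -66.87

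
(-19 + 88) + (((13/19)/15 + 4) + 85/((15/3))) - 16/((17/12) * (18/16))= 387631/4845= 80.01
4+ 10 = 14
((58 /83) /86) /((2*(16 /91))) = 2639 /114208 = 0.02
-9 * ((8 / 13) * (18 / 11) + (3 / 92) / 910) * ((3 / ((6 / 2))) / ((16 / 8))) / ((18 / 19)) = -17620467 / 3683680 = -4.78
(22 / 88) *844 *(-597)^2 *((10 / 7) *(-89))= -66930046110 / 7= -9561435158.57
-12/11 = -1.09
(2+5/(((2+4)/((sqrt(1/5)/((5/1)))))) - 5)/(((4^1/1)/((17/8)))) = -51/32+17*sqrt(5)/960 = -1.55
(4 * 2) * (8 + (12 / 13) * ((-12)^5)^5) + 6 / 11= -1007384047761368776858971134962 / 143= -7044643690638942495517281000.00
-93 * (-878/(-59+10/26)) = -176917/127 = -1393.05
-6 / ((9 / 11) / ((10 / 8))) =-55 / 6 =-9.17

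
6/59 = 0.10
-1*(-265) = 265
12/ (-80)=-3/ 20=-0.15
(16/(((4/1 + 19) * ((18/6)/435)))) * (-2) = -4640/23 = -201.74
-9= -9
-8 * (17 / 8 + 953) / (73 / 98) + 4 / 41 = -30701246 / 2993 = -10257.68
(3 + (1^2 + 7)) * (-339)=-3729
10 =10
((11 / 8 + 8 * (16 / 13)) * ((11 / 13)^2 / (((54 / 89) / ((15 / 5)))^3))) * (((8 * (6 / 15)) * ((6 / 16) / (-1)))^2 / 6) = 33182185861 / 142365600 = 233.08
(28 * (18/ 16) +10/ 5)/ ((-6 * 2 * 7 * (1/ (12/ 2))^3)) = -603/ 7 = -86.14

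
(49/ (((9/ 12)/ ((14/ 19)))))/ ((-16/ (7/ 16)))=-2401/ 1824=-1.32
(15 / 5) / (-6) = -1 / 2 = -0.50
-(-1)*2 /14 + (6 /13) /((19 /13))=61 /133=0.46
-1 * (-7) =7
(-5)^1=-5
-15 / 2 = -7.50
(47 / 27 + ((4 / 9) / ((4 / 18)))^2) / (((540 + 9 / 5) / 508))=393700 / 73143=5.38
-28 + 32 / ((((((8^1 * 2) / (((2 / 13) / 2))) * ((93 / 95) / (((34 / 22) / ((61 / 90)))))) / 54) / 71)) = 363943036 / 270413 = 1345.88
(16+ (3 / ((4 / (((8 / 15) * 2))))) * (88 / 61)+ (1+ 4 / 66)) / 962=183331 / 9682530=0.02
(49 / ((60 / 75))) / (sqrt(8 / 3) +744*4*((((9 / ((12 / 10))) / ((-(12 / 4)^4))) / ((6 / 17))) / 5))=-0.40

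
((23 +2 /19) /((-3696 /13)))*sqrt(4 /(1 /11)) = -5707*sqrt(11) /35112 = -0.54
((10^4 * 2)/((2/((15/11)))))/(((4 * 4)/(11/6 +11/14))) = 15625/7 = 2232.14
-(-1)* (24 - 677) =-653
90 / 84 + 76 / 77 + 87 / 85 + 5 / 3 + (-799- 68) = -33860611 / 39270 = -862.25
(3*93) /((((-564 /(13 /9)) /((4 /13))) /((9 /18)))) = -31 /282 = -0.11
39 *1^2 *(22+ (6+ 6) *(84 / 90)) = 6474 / 5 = 1294.80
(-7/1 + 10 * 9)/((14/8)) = 332/7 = 47.43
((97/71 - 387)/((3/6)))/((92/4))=-54760/1633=-33.53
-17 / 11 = -1.55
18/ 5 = 3.60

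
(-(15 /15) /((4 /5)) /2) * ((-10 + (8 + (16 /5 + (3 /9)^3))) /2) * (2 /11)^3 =-167 /71874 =-0.00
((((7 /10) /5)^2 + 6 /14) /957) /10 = 0.00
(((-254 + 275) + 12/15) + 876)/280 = 4489/1400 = 3.21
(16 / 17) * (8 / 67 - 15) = -15952 / 1139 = -14.01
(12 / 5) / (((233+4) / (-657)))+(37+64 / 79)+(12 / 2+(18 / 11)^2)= 1903897 / 47795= 39.83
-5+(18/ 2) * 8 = 67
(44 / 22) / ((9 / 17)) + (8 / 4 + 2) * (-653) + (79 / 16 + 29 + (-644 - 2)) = -463721 / 144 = -3220.28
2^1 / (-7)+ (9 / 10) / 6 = -19 / 140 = -0.14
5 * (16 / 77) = 80 / 77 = 1.04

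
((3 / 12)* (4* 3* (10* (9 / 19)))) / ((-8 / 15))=-2025 / 76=-26.64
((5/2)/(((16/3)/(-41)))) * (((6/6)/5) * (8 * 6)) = -369/2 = -184.50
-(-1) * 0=0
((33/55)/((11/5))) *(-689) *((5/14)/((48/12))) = -10335/616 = -16.78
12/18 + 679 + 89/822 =558775/822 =679.77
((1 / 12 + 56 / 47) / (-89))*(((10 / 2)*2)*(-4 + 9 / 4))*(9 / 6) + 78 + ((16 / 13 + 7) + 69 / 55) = 4204473231 / 47853520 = 87.86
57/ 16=3.56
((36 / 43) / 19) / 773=36 / 631541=0.00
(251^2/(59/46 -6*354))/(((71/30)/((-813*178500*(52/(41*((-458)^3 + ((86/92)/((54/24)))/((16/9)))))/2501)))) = -4828769259968908800/502666744679706559907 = -0.01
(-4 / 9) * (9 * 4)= -16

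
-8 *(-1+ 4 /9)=40 /9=4.44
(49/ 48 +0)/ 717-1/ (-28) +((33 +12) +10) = 13259107/ 240912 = 55.04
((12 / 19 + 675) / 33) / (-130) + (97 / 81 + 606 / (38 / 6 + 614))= 750966001 / 372330270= 2.02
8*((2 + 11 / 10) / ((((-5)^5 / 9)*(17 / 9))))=-10044 / 265625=-0.04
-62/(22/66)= -186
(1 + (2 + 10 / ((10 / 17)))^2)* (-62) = -22444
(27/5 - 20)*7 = -511/5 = -102.20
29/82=0.35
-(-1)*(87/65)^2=7569/4225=1.79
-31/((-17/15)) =465/17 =27.35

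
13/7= 1.86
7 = 7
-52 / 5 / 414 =-26 / 1035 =-0.03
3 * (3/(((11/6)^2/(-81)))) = -26244/121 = -216.89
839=839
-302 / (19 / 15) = -4530 / 19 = -238.42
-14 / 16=-7 / 8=-0.88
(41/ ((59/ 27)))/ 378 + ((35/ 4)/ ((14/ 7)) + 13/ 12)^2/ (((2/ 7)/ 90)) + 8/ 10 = 1240423563/ 132160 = 9385.77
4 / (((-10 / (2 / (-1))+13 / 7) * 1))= 7 / 12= 0.58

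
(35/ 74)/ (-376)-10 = -278275/ 27824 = -10.00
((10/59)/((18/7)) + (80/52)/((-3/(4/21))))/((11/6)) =-3070/177177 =-0.02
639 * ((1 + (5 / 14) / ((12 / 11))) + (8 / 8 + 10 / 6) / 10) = 285207 / 280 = 1018.60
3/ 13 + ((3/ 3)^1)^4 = 16/ 13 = 1.23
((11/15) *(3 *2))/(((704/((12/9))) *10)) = 1/1200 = 0.00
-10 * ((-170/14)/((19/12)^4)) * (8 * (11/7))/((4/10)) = 3877632000/6385729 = 607.23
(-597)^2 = 356409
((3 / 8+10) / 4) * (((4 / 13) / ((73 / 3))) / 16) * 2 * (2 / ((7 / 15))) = 3735 / 212576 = 0.02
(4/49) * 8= 32/49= 0.65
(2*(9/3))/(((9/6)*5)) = 4/5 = 0.80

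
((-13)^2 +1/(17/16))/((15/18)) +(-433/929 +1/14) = 225009699/1105510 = 203.53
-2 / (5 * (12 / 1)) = -1 / 30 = -0.03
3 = 3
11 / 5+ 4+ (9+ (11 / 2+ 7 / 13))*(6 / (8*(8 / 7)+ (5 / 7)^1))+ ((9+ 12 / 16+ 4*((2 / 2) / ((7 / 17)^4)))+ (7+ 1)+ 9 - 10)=106902987 / 624260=171.25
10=10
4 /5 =0.80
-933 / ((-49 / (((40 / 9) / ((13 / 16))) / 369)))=199040 / 705159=0.28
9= 9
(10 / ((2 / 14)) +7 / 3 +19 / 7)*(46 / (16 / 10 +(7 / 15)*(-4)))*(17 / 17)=-90620 / 7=-12945.71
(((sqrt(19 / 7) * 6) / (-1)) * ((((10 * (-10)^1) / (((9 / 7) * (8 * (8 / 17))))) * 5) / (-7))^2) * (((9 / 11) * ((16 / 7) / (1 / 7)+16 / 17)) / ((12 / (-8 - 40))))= 796875 * sqrt(133) / 77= 119350.79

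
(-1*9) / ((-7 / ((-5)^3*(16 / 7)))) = -18000 / 49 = -367.35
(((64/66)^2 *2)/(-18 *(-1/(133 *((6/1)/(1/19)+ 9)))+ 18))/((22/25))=1744960/14698233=0.12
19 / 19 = 1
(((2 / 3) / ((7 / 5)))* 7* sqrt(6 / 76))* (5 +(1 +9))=25* sqrt(114) / 19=14.05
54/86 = 0.63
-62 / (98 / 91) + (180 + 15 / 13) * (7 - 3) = 60701 / 91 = 667.04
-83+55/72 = -5921/72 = -82.24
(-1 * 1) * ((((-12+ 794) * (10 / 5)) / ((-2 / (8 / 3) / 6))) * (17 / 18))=106352 / 9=11816.89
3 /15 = 1 /5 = 0.20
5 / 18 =0.28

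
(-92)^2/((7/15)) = 126960/7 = 18137.14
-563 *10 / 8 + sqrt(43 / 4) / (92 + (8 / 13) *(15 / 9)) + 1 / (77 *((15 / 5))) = -650261 / 924 + 39 *sqrt(43) / 7256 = -703.71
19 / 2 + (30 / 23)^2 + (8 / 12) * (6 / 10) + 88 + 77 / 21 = 1638863 / 15870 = 103.27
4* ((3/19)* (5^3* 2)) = 3000/19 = 157.89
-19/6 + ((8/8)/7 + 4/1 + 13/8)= 437/168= 2.60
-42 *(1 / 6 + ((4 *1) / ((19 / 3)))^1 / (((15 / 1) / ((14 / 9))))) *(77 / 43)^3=-1268705207 / 22659495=-55.99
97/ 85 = 1.14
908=908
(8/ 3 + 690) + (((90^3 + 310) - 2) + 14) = 730014.67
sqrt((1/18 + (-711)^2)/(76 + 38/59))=sqrt(1213848059221)/13566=81.21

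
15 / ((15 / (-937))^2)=877969 / 15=58531.27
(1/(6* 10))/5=1/300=0.00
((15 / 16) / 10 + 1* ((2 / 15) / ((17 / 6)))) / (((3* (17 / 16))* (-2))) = -383 / 17340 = -0.02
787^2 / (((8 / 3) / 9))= 2090370.38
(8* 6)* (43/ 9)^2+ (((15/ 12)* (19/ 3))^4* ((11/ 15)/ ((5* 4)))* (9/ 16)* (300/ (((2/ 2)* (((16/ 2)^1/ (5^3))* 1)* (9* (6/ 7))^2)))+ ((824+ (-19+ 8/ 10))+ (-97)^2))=76071774948203/ 4299816960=17691.86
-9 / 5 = -1.80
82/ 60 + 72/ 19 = 2939/ 570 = 5.16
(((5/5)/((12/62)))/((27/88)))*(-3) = -1364/27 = -50.52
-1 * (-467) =467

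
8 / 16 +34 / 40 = 27 / 20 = 1.35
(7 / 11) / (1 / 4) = 28 / 11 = 2.55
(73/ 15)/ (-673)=-73/ 10095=-0.01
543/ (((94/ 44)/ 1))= 11946/ 47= 254.17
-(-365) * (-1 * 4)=-1460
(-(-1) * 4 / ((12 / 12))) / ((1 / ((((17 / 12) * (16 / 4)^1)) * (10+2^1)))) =272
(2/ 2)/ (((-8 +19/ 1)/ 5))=0.45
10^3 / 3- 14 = 958 / 3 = 319.33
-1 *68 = -68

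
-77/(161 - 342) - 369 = -66712/181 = -368.57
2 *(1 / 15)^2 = 2 / 225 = 0.01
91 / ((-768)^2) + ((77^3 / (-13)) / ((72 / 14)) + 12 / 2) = -52312849249 / 7667712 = -6822.48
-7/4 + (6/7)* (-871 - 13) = -21265/28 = -759.46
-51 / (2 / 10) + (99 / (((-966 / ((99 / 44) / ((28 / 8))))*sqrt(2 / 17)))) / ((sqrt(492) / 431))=-255-42669*sqrt(4182) / 739312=-258.73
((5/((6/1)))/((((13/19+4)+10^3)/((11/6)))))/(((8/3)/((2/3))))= 1045/2748816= 0.00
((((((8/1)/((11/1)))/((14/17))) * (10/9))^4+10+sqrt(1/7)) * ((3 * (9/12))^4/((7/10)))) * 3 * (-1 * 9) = -170113822650675/15748562368 - 885735 * sqrt(7)/6272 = -11175.50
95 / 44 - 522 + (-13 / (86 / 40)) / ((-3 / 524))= 3043943 / 5676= 536.28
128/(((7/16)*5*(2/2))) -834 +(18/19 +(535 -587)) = -826.54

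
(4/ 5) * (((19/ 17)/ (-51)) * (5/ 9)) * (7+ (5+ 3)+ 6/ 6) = -1216/ 7803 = -0.16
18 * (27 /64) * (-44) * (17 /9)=-5049 /8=-631.12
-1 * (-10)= 10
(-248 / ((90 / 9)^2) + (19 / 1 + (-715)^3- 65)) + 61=-9138146562 / 25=-365525862.48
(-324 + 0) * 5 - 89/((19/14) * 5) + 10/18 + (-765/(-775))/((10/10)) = -1631.57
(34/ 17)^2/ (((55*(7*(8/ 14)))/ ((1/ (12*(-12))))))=-1/ 7920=-0.00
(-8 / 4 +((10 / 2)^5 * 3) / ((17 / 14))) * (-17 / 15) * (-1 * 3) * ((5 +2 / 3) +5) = 279927.47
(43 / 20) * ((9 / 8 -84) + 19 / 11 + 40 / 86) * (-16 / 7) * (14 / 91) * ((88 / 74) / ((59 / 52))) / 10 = 2442424 / 382025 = 6.39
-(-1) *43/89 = 43/89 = 0.48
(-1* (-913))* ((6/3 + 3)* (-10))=-45650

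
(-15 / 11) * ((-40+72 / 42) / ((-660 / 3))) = -201 / 847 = -0.24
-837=-837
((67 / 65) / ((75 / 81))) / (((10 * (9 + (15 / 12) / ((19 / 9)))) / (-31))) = -78926 / 219375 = -0.36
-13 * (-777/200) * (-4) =-10101/50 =-202.02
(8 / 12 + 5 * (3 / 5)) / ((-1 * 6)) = -11 / 18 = -0.61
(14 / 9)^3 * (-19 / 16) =-6517 / 1458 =-4.47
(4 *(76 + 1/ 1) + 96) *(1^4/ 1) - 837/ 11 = 3607/ 11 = 327.91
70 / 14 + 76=81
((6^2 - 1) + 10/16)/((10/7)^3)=19551/1600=12.22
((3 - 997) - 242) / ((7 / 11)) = -13596 / 7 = -1942.29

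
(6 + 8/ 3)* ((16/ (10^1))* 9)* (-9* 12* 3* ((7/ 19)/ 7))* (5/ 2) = -5320.42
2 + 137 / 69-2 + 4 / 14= 1097 / 483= 2.27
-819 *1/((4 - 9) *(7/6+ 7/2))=351/10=35.10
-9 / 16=-0.56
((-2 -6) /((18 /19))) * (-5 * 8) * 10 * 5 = 152000 /9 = 16888.89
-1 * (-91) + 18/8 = 373/4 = 93.25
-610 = -610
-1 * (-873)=873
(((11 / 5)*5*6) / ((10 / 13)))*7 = 3003 / 5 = 600.60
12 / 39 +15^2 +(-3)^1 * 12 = 2461 / 13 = 189.31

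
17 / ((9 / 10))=18.89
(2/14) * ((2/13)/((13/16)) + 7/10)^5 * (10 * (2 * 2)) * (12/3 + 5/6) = 74143254628374849/4825047214715000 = 15.37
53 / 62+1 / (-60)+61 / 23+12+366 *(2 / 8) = 4577047 / 42780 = 106.99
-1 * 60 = -60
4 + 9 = 13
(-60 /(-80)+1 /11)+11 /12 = 58 /33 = 1.76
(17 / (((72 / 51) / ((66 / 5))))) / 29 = 3179 / 580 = 5.48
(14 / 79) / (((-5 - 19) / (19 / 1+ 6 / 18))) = -203 / 1422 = -0.14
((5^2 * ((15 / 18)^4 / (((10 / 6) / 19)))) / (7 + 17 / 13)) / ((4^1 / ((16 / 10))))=154375 / 23328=6.62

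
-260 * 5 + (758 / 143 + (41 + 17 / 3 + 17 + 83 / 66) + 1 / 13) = -1055081 / 858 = -1229.70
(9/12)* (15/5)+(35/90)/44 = 1789/792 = 2.26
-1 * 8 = -8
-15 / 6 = -5 / 2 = -2.50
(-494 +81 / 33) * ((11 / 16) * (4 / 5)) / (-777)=5407 / 15540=0.35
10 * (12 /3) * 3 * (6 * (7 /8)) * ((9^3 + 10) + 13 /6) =466935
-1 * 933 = -933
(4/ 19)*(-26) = -104/ 19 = -5.47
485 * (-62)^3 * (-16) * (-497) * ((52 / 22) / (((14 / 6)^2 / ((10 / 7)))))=-570062181853.80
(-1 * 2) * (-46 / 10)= 46 / 5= 9.20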